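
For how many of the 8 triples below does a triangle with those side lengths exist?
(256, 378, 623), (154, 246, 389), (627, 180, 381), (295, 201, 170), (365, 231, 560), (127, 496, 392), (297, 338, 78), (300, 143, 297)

7

(256,378,623): 256+378 > 623 → valid
(154,246,389): 154+246 > 389 → valid
(180,381,627): 180+381 ≤ 627 → not valid
(170,201,295): 170+201 > 295 → valid
(231,365,560): 231+365 > 560 → valid
(127,392,496): 127+392 > 496 → valid
(78,297,338): 78+297 > 338 → valid
(143,297,300): 143+297 > 300 → valid
7 of the 8 triples form a triangle.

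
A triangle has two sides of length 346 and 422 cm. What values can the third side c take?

76 < c < 768 (cm)

By the triangle inequality, c must be less than 346 + 422 = 768 and greater than |346 − 422| = 76.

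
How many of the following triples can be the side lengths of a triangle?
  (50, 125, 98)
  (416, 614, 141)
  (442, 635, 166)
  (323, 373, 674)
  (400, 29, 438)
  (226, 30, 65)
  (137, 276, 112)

2

(50,98,125): 50+98 > 125 → valid
(141,416,614): 141+416 ≤ 614 → not valid
(166,442,635): 166+442 ≤ 635 → not valid
(323,373,674): 323+373 > 674 → valid
(29,400,438): 29+400 ≤ 438 → not valid
(30,65,226): 30+65 ≤ 226 → not valid
(112,137,276): 112+137 ≤ 276 → not valid
2 of the 7 triples form a triangle.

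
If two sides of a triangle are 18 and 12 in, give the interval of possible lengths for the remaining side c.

6 < c < 30 (in)

By the triangle inequality, c must be less than 18 + 12 = 30 and greater than |18 − 12| = 6.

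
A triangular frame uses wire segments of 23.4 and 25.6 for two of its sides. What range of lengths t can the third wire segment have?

2.2 < t < 49.0

By the triangle inequality, t must be less than 23.4 + 25.6 = 49.0 and greater than |23.4 − 25.6| = 2.2.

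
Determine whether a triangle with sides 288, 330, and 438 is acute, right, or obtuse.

right

Compare the square of the longest side to the sum of squares of the other two: 288² + 330² = 191844 = 438².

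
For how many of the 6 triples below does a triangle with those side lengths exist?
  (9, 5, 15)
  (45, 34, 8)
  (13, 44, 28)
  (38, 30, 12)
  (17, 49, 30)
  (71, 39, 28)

(5,9,15): 5+9 ≤ 15 → not valid
(8,34,45): 8+34 ≤ 45 → not valid
(13,28,44): 13+28 ≤ 44 → not valid
(12,30,38): 12+30 > 38 → valid
(17,30,49): 17+30 ≤ 49 → not valid
(28,39,71): 28+39 ≤ 71 → not valid
1 of the 6 triples forms a triangle.

1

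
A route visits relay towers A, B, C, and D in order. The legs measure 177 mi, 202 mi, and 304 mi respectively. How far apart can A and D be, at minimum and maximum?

The maximum is all hops collinear in one direction: 177 + 202 + 304 = 683.
The longest hop is 304; the others sum to 379. Since 304 ≤ 379, the path can fold back on itself completely, so the minimum distance is 0.

0 ≤ AD ≤ 683 mi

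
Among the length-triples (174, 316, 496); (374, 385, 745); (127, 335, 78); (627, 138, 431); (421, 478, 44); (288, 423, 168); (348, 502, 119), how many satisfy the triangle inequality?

2

(174,316,496): 174+316 ≤ 496 → not valid
(374,385,745): 374+385 > 745 → valid
(78,127,335): 78+127 ≤ 335 → not valid
(138,431,627): 138+431 ≤ 627 → not valid
(44,421,478): 44+421 ≤ 478 → not valid
(168,288,423): 168+288 > 423 → valid
(119,348,502): 119+348 ≤ 502 → not valid
2 of the 7 triples form a triangle.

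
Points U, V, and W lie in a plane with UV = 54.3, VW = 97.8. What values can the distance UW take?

43.5 ≤ UW ≤ 152.1

By the triangle inequality, |54.3 − 97.8| ≤ UW ≤ 54.3 + 97.8.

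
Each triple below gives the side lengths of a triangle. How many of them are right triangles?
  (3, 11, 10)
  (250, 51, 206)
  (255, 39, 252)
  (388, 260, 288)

2

(3,11,10): 3²+10² = 109 < 121 = 11² → obtuse
(250,51,206): 51²+206² = 45037 < 62500 = 250² → obtuse
(255,39,252): 39²+252² = 65025 = 255² → right
(388,260,288): 260²+288² = 150544 = 388² → right
2 of the 4 are right.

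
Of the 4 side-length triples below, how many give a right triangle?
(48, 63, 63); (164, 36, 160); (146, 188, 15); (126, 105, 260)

1

(48,63,63): 48²+63² = 6273 > 3969 = 63² → acute
(164,36,160): 36²+160² = 26896 = 164² → right
(146,188,15): 15+146 ≤ 188, not a triangle
(126,105,260): 105+126 ≤ 260, not a triangle
1 of the 4 is right.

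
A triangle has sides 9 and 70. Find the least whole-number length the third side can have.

The third side must be strictly greater than |9 − 70| = 61.
The smallest integer above 61 is 62.

62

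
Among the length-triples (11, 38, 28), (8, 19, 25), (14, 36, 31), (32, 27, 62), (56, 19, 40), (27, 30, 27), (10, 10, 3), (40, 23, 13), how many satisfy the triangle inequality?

6

(11,28,38): 11+28 > 38 → valid
(8,19,25): 8+19 > 25 → valid
(14,31,36): 14+31 > 36 → valid
(27,32,62): 27+32 ≤ 62 → not valid
(19,40,56): 19+40 > 56 → valid
(27,27,30): 27+27 > 30 → valid
(3,10,10): 3+10 > 10 → valid
(13,23,40): 13+23 ≤ 40 → not valid
6 of the 8 triples form a triangle.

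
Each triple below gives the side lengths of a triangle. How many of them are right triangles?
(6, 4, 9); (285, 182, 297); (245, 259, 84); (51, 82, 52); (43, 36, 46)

(6,4,9): 4²+6² = 52 < 81 = 9² → obtuse
(285,182,297): 182²+285² = 114349 > 88209 = 297² → acute
(245,259,84): 84²+245² = 67081 = 259² → right
(51,82,52): 51²+52² = 5305 < 6724 = 82² → obtuse
(43,36,46): 36²+43² = 3145 > 2116 = 46² → acute
1 of the 5 is right.

1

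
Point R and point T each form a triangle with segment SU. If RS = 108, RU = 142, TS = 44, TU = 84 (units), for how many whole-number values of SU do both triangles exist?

From triangle RSU: 34 < SU < 250.
From triangle TSU: 40 < SU < 128.
Intersection: 40 < SU < 128, so integers 41 through 127: 87 values.

87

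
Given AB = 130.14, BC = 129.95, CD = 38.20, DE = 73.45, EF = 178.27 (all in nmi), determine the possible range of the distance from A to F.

0 ≤ AF ≤ 550.01 nmi

The maximum is all hops collinear in one direction: 130.14 + 129.95 + 38.20 + 73.45 + 178.27 = 550.01.
The longest hop is 178.27; the others sum to 371.74. Since 178.27 ≤ 371.74, the path can fold back on itself completely, so the minimum distance is 0.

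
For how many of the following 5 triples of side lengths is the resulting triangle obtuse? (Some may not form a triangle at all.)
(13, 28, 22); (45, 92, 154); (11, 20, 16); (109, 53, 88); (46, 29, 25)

(13,28,22): 13²+22² = 653 < 784 = 28² → obtuse
(45,92,154): 45+92 ≤ 154, not a triangle
(11,20,16): 11²+16² = 377 < 400 = 20² → obtuse
(109,53,88): 53²+88² = 10553 < 11881 = 109² → obtuse
(46,29,25): 25²+29² = 1466 < 2116 = 46² → obtuse
4 of the 5 are obtuse.

4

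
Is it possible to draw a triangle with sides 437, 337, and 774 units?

No

The two shorter sides sum to 774, exactly equal to the longest side 774.
That gives only a degenerate (flat) triangle — the inequality must be strict.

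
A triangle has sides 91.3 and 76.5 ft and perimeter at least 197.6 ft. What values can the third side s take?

29.8 ≤ s < 167.8 ft

Triangle inequality alone gives 14.8 < s < 167.8.
The perimeter condition gives s ≥ 197.6 − 91.3 − 76.5 = 29.8.
Intersecting the two: 29.8 ≤ s < 167.8.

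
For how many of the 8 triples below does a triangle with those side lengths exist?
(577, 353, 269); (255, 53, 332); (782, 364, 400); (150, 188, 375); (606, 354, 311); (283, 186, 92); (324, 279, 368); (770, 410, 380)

(269,353,577): 269+353 > 577 → valid
(53,255,332): 53+255 ≤ 332 → not valid
(364,400,782): 364+400 ≤ 782 → not valid
(150,188,375): 150+188 ≤ 375 → not valid
(311,354,606): 311+354 > 606 → valid
(92,186,283): 92+186 ≤ 283 → not valid
(279,324,368): 279+324 > 368 → valid
(380,410,770): 380+410 > 770 → valid
4 of the 8 triples form a triangle.

4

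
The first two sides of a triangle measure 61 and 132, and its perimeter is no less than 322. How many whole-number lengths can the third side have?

64

Triangle inequality: 71 < x < 193. Perimeter ≥ 322 gives x ≥ 322 − 61 − 132 = 129.
So 129 ≤ x < 193; integers 129 through 192: 64 values.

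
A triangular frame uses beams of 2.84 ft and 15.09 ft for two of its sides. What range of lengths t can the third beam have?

By the triangle inequality, t must be less than 2.84 + 15.09 = 17.93 and greater than |2.84 − 15.09| = 12.25.

12.25 < t < 17.93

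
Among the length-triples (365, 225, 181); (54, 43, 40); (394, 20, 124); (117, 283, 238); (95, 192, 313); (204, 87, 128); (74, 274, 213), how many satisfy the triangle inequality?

(181,225,365): 181+225 > 365 → valid
(40,43,54): 40+43 > 54 → valid
(20,124,394): 20+124 ≤ 394 → not valid
(117,238,283): 117+238 > 283 → valid
(95,192,313): 95+192 ≤ 313 → not valid
(87,128,204): 87+128 > 204 → valid
(74,213,274): 74+213 > 274 → valid
5 of the 7 triples form a triangle.

5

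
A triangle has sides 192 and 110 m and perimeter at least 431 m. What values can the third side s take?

129 ≤ s < 302

Triangle inequality alone gives 82 < s < 302.
The perimeter condition gives s ≥ 431 − 192 − 110 = 129.
Intersecting the two: 129 ≤ s < 302.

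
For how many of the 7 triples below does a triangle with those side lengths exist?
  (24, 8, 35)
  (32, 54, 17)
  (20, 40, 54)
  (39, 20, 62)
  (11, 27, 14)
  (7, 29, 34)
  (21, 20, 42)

2

(8,24,35): 8+24 ≤ 35 → not valid
(17,32,54): 17+32 ≤ 54 → not valid
(20,40,54): 20+40 > 54 → valid
(20,39,62): 20+39 ≤ 62 → not valid
(11,14,27): 11+14 ≤ 27 → not valid
(7,29,34): 7+29 > 34 → valid
(20,21,42): 20+21 ≤ 42 → not valid
2 of the 7 triples form a triangle.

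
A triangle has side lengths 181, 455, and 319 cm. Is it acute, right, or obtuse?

obtuse

Compare the square of the longest side to the sum of squares of the other two: 181² + 319² = 134522 < 207025 = 455².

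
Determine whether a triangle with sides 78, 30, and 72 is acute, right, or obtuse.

right

Compare the square of the longest side to the sum of squares of the other two: 30² + 72² = 6084 = 78².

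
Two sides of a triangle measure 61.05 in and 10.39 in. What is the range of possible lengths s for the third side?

50.66 < s < 71.44 (in)

By the triangle inequality, s must be less than 61.05 + 10.39 = 71.44 and greater than |61.05 − 10.39| = 50.66.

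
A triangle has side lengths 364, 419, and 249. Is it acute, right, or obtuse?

Compare the square of the longest side to the sum of squares of the other two: 249² + 364² = 194497 > 175561 = 419².

acute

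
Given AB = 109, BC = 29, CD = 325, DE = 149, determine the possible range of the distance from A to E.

38 ≤ AE ≤ 612

The maximum is all hops collinear in one direction: 109 + 29 + 325 + 149 = 612.
The longest hop is 325; the others sum to 287. Folding the others back against it leaves at least 325 − 287 = 38.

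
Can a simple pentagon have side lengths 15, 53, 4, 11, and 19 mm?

For a pentagon, each side must be shorter than the sum of the others.
Here the longest side is 53, but the remaining 4 sides sum to only 49.

No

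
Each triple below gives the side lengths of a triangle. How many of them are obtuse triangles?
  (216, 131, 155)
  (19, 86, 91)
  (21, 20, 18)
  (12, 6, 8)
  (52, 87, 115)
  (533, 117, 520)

(216,131,155): 131²+155² = 41186 < 46656 = 216² → obtuse
(19,86,91): 19²+86² = 7757 < 8281 = 91² → obtuse
(21,20,18): 18²+20² = 724 > 441 = 21² → acute
(12,6,8): 6²+8² = 100 < 144 = 12² → obtuse
(52,87,115): 52²+87² = 10273 < 13225 = 115² → obtuse
(533,117,520): 117²+520² = 284089 = 533² → right
4 of the 6 are obtuse.

4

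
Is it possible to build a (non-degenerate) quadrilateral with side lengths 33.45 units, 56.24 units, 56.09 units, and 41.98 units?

A quadrilateral exists iff every side is shorter than the sum of the others — equivalently, the longest side is less than the sum of the rest.
Longest side 56.24 < 131.52 (sum of the remaining 3), so yes.

Yes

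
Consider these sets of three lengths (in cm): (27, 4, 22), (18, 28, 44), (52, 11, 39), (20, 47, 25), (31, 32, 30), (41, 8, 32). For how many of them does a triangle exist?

2

(4,22,27): 4+22 ≤ 27 → not valid
(18,28,44): 18+28 > 44 → valid
(11,39,52): 11+39 ≤ 52 → not valid
(20,25,47): 20+25 ≤ 47 → not valid
(30,31,32): 30+31 > 32 → valid
(8,32,41): 8+32 ≤ 41 → not valid
2 of the 6 triples form a triangle.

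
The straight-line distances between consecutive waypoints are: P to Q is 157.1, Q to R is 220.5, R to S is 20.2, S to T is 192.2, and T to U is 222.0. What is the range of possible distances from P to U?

0 ≤ PU ≤ 812.0

The maximum is all hops collinear in one direction: 157.1 + 220.5 + 20.2 + 192.2 + 222.0 = 812.0.
The longest hop is 222.0; the others sum to 590.0. Since 222.0 ≤ 590.0, the path can fold back on itself completely, so the minimum distance is 0.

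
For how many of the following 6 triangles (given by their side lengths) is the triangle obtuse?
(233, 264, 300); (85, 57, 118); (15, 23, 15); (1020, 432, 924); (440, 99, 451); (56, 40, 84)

3

(233,264,300): 233²+264² = 123985 > 90000 = 300² → acute
(85,57,118): 57²+85² = 10474 < 13924 = 118² → obtuse
(15,23,15): 15²+15² = 450 < 529 = 23² → obtuse
(1020,432,924): 432²+924² = 1040400 = 1020² → right
(440,99,451): 99²+440² = 203401 = 451² → right
(56,40,84): 40²+56² = 4736 < 7056 = 84² → obtuse
3 of the 6 are obtuse.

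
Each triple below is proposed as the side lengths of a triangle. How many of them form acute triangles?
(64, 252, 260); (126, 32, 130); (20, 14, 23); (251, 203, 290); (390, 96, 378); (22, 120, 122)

2

(64,252,260): 64²+252² = 67600 = 260² → right
(126,32,130): 32²+126² = 16900 = 130² → right
(20,14,23): 14²+20² = 596 > 529 = 23² → acute
(251,203,290): 203²+251² = 104210 > 84100 = 290² → acute
(390,96,378): 96²+378² = 152100 = 390² → right
(22,120,122): 22²+120² = 14884 = 122² → right
2 of the 6 are acute.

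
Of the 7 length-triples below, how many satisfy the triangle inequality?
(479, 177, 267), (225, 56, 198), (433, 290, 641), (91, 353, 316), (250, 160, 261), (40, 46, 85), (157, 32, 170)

6

(177,267,479): 177+267 ≤ 479 → not valid
(56,198,225): 56+198 > 225 → valid
(290,433,641): 290+433 > 641 → valid
(91,316,353): 91+316 > 353 → valid
(160,250,261): 160+250 > 261 → valid
(40,46,85): 40+46 > 85 → valid
(32,157,170): 32+157 > 170 → valid
6 of the 7 triples form a triangle.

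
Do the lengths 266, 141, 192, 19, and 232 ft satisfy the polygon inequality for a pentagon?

A pentagon exists iff every side is shorter than the sum of the others — equivalently, the longest side is less than the sum of the rest.
Longest side 266 < 584 (sum of the remaining 4), so yes.

Yes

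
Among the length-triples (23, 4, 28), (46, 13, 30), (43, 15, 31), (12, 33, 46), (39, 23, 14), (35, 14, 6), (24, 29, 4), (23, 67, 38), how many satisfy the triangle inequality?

(4,23,28): 4+23 ≤ 28 → not valid
(13,30,46): 13+30 ≤ 46 → not valid
(15,31,43): 15+31 > 43 → valid
(12,33,46): 12+33 ≤ 46 → not valid
(14,23,39): 14+23 ≤ 39 → not valid
(6,14,35): 6+14 ≤ 35 → not valid
(4,24,29): 4+24 ≤ 29 → not valid
(23,38,67): 23+38 ≤ 67 → not valid
1 of the 8 triples forms a triangle.

1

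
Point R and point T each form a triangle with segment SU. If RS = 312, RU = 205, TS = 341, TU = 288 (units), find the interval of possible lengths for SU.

107 < SU < 517

From triangle RSU: |312 − 205| < SU < 312 + 205, i.e. 107 < SU < 517.
From triangle TSU: 53 < SU < 629.
Both must hold, so SU lies in the intersection.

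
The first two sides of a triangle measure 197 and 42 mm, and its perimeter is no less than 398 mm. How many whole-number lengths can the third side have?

Triangle inequality: 155 < x < 239. Perimeter ≥ 398 gives x ≥ 398 − 197 − 42 = 159.
So 159 ≤ x < 239; integers 159 through 238: 80 values.

80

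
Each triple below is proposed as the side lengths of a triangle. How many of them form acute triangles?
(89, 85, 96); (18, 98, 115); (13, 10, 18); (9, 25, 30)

(89,85,96): 85²+89² = 15146 > 9216 = 96² → acute
(18,98,115): 18²+98² = 9928 < 13225 = 115² → obtuse
(13,10,18): 10²+13² = 269 < 324 = 18² → obtuse
(9,25,30): 9²+25² = 706 < 900 = 30² → obtuse
1 of the 4 is acute.

1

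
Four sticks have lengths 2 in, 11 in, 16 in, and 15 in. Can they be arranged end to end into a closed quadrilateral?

Yes

A quadrilateral exists iff every side is shorter than the sum of the others — equivalently, the longest side is less than the sum of the rest.
Longest side 16 < 28 (sum of the remaining 3), so yes.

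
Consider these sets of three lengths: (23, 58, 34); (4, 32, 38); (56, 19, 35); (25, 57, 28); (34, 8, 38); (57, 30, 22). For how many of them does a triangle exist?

1

(23,34,58): 23+34 ≤ 58 → not valid
(4,32,38): 4+32 ≤ 38 → not valid
(19,35,56): 19+35 ≤ 56 → not valid
(25,28,57): 25+28 ≤ 57 → not valid
(8,34,38): 8+34 > 38 → valid
(22,30,57): 22+30 ≤ 57 → not valid
1 of the 6 triples forms a triangle.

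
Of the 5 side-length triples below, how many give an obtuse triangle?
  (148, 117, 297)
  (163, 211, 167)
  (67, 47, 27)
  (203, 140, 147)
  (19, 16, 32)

(148,117,297): 117+148 ≤ 297, not a triangle
(163,211,167): 163²+167² = 54458 > 44521 = 211² → acute
(67,47,27): 27²+47² = 2938 < 4489 = 67² → obtuse
(203,140,147): 140²+147² = 41209 = 203² → right
(19,16,32): 16²+19² = 617 < 1024 = 32² → obtuse
2 of the 5 are obtuse.

2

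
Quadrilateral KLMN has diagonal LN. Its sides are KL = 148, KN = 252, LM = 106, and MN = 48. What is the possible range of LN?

From triangle KLN: |148 − 252| < LN < 148 + 252, i.e. 104 < LN < 400.
From triangle MLN: 58 < LN < 154.
Both must hold, so LN lies in the intersection.

104 < LN < 154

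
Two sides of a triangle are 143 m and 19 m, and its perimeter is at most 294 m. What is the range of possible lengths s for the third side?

Triangle inequality alone gives 124 < s < 162.
The perimeter condition gives s ≤ 294 − 143 − 19 = 132.
Intersecting the two: 124 < s ≤ 132.

124 < s ≤ 132 m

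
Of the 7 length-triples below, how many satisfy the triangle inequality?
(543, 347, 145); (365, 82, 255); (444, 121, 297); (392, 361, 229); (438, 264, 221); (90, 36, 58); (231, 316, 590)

3

(145,347,543): 145+347 ≤ 543 → not valid
(82,255,365): 82+255 ≤ 365 → not valid
(121,297,444): 121+297 ≤ 444 → not valid
(229,361,392): 229+361 > 392 → valid
(221,264,438): 221+264 > 438 → valid
(36,58,90): 36+58 > 90 → valid
(231,316,590): 231+316 ≤ 590 → not valid
3 of the 7 triples form a triangle.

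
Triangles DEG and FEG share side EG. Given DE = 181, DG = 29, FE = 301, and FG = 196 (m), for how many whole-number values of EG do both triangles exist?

57

From triangle DEG: 152 < EG < 210.
From triangle FEG: 105 < EG < 497.
Intersection: 152 < EG < 210, so integers 153 through 209: 57 values.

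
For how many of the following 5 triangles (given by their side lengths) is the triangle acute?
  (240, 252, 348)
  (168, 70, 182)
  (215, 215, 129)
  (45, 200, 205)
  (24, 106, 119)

1

(240,252,348): 240²+252² = 121104 = 348² → right
(168,70,182): 70²+168² = 33124 = 182² → right
(215,215,129): 129²+215² = 62866 > 46225 = 215² → acute
(45,200,205): 45²+200² = 42025 = 205² → right
(24,106,119): 24²+106² = 11812 < 14161 = 119² → obtuse
1 of the 5 is acute.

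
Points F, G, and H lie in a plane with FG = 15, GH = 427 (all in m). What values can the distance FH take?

By the triangle inequality, |15 − 427| ≤ FH ≤ 15 + 427.

412 ≤ FH ≤ 442 m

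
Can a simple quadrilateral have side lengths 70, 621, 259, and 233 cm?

For a quadrilateral, each side must be shorter than the sum of the others.
Here the longest side is 621, but the remaining 3 sides sum to only 562.

No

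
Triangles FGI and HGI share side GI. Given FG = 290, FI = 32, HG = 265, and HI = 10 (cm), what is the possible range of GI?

258 < GI < 275

From triangle FGI: |290 − 32| < GI < 290 + 32, i.e. 258 < GI < 322.
From triangle HGI: 255 < GI < 275.
Both must hold, so GI lies in the intersection.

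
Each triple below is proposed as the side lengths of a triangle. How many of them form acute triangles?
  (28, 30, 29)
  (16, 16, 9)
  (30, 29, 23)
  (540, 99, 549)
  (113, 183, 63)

(28,30,29): 28²+29² = 1625 > 900 = 30² → acute
(16,16,9): 9²+16² = 337 > 256 = 16² → acute
(30,29,23): 23²+29² = 1370 > 900 = 30² → acute
(540,99,549): 99²+540² = 301401 = 549² → right
(113,183,63): 63+113 ≤ 183, not a triangle
3 of the 5 are acute.

3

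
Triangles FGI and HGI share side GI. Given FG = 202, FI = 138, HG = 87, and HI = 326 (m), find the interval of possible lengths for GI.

239 < GI < 340

From triangle FGI: |202 − 138| < GI < 202 + 138, i.e. 64 < GI < 340.
From triangle HGI: 239 < GI < 413.
Both must hold, so GI lies in the intersection.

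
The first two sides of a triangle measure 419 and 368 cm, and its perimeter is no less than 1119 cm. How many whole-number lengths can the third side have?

Triangle inequality: 51 < x < 787. Perimeter ≥ 1119 gives x ≥ 1119 − 419 − 368 = 332.
So 332 ≤ x < 787; integers 332 through 786: 455 values.

455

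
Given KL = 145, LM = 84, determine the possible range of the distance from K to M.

By the triangle inequality, |145 − 84| ≤ KM ≤ 145 + 84.

61 ≤ KM ≤ 229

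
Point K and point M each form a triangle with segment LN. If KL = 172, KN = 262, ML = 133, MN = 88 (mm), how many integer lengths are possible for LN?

From triangle KLN: 90 < LN < 434.
From triangle MLN: 45 < LN < 221.
Intersection: 90 < LN < 221, so integers 91 through 220: 130 values.

130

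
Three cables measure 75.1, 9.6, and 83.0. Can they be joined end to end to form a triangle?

Yes

The longest side is 83.0, and the other two sum to 84.7.
Since 84.7 > 83.0, the triangle inequality holds.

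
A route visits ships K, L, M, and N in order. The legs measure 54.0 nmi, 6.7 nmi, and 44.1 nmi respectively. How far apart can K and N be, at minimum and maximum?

The maximum is all hops collinear in one direction: 54.0 + 6.7 + 44.1 = 104.8.
The longest hop is 54.0; the others sum to 50.8. Folding the others back against it leaves at least 54.0 − 50.8 = 3.2.

3.2 ≤ KN ≤ 104.8 nmi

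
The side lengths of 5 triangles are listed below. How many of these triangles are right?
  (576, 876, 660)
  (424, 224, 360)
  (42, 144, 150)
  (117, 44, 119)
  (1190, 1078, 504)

(576,876,660): 576²+660² = 767376 = 876² → right
(424,224,360): 224²+360² = 179776 = 424² → right
(42,144,150): 42²+144² = 22500 = 150² → right
(117,44,119): 44²+117² = 15625 > 14161 = 119² → acute
(1190,1078,504): 504²+1078² = 1416100 = 1190² → right
4 of the 5 are right.

4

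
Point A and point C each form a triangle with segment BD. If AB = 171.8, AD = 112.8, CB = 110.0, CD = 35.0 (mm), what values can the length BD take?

75.0 < BD < 145.0

From triangle ABD: |171.8 − 112.8| < BD < 171.8 + 112.8, i.e. 59.0 < BD < 284.6.
From triangle CBD: 75.0 < BD < 145.0.
Both must hold, so BD lies in the intersection.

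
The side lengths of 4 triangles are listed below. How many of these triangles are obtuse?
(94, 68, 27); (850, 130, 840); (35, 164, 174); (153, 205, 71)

(94,68,27): 27²+68² = 5353 < 8836 = 94² → obtuse
(850,130,840): 130²+840² = 722500 = 850² → right
(35,164,174): 35²+164² = 28121 < 30276 = 174² → obtuse
(153,205,71): 71²+153² = 28450 < 42025 = 205² → obtuse
3 of the 4 are obtuse.

3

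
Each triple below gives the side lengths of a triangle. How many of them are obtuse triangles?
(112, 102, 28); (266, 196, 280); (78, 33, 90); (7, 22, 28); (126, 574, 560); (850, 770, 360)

(112,102,28): 28²+102² = 11188 < 12544 = 112² → obtuse
(266,196,280): 196²+266² = 109172 > 78400 = 280² → acute
(78,33,90): 33²+78² = 7173 < 8100 = 90² → obtuse
(7,22,28): 7²+22² = 533 < 784 = 28² → obtuse
(126,574,560): 126²+560² = 329476 = 574² → right
(850,770,360): 360²+770² = 722500 = 850² → right
3 of the 6 are obtuse.

3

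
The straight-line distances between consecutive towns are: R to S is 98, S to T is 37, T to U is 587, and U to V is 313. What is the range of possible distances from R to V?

139 ≤ RV ≤ 1035

The maximum is all hops collinear in one direction: 98 + 37 + 587 + 313 = 1035.
The longest hop is 587; the others sum to 448. Folding the others back against it leaves at least 587 − 448 = 139.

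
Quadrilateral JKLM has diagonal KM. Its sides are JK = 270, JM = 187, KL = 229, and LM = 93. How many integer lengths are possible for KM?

185

From triangle JKM: 83 < KM < 457.
From triangle LKM: 136 < KM < 322.
Intersection: 136 < KM < 322, so integers 137 through 321: 185 values.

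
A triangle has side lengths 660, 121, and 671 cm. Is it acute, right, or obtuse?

Compare the square of the longest side to the sum of squares of the other two: 121² + 660² = 450241 = 671².

right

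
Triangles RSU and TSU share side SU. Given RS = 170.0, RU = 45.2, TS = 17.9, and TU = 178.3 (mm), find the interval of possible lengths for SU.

160.4 < SU < 196.2

From triangle RSU: |170.0 − 45.2| < SU < 170.0 + 45.2, i.e. 124.8 < SU < 215.2.
From triangle TSU: 160.4 < SU < 196.2.
Both must hold, so SU lies in the intersection.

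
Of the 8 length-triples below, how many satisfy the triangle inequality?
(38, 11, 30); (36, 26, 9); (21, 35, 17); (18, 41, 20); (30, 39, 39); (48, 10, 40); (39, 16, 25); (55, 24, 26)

(11,30,38): 11+30 > 38 → valid
(9,26,36): 9+26 ≤ 36 → not valid
(17,21,35): 17+21 > 35 → valid
(18,20,41): 18+20 ≤ 41 → not valid
(30,39,39): 30+39 > 39 → valid
(10,40,48): 10+40 > 48 → valid
(16,25,39): 16+25 > 39 → valid
(24,26,55): 24+26 ≤ 55 → not valid
5 of the 8 triples form a triangle.

5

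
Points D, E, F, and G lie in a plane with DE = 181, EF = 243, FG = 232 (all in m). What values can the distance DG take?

0 ≤ DG ≤ 656 m

The maximum is all hops collinear in one direction: 181 + 243 + 232 = 656.
The longest hop is 243; the others sum to 413. Since 243 ≤ 413, the path can fold back on itself completely, so the minimum distance is 0.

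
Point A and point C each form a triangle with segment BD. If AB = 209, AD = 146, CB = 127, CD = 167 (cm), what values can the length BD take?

63 < BD < 294

From triangle ABD: |209 − 146| < BD < 209 + 146, i.e. 63 < BD < 355.
From triangle CBD: 40 < BD < 294.
Both must hold, so BD lies in the intersection.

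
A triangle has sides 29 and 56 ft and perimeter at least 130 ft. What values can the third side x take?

45 ≤ x < 85 ft

Triangle inequality alone gives 27 < x < 85.
The perimeter condition gives x ≥ 130 − 29 − 56 = 45.
Intersecting the two: 45 ≤ x < 85.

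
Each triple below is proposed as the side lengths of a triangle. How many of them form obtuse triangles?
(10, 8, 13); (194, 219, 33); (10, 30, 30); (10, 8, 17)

3

(10,8,13): 8²+10² = 164 < 169 = 13² → obtuse
(194,219,33): 33²+194² = 38725 < 47961 = 219² → obtuse
(10,30,30): 10²+30² = 1000 > 900 = 30² → acute
(10,8,17): 8²+10² = 164 < 289 = 17² → obtuse
3 of the 4 are obtuse.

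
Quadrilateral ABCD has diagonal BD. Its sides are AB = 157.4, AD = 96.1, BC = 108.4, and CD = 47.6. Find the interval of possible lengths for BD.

From triangle ABD: |157.4 − 96.1| < BD < 157.4 + 96.1, i.e. 61.3 < BD < 253.5.
From triangle CBD: 60.8 < BD < 156.0.
Both must hold, so BD lies in the intersection.

61.3 < BD < 156.0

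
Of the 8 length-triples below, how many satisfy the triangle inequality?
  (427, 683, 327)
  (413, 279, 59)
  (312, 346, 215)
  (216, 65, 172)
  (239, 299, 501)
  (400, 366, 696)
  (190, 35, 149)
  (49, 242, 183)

5

(327,427,683): 327+427 > 683 → valid
(59,279,413): 59+279 ≤ 413 → not valid
(215,312,346): 215+312 > 346 → valid
(65,172,216): 65+172 > 216 → valid
(239,299,501): 239+299 > 501 → valid
(366,400,696): 366+400 > 696 → valid
(35,149,190): 35+149 ≤ 190 → not valid
(49,183,242): 49+183 ≤ 242 → not valid
5 of the 8 triples form a triangle.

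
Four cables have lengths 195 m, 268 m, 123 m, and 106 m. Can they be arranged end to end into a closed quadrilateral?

A quadrilateral exists iff every side is shorter than the sum of the others — equivalently, the longest side is less than the sum of the rest.
Longest side 268 < 424 (sum of the remaining 3), so yes.

Yes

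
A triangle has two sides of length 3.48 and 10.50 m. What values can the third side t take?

By the triangle inequality, t must be less than 3.48 + 10.50 = 13.98 and greater than |3.48 − 10.50| = 7.02.

7.02 < t < 13.98 (m)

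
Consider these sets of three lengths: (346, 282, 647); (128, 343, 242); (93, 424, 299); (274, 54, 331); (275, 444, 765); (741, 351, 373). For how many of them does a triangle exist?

(282,346,647): 282+346 ≤ 647 → not valid
(128,242,343): 128+242 > 343 → valid
(93,299,424): 93+299 ≤ 424 → not valid
(54,274,331): 54+274 ≤ 331 → not valid
(275,444,765): 275+444 ≤ 765 → not valid
(351,373,741): 351+373 ≤ 741 → not valid
1 of the 6 triples forms a triangle.

1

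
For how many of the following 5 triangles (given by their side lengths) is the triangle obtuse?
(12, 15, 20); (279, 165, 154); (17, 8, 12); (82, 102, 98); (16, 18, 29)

4

(12,15,20): 12²+15² = 369 < 400 = 20² → obtuse
(279,165,154): 154²+165² = 50941 < 77841 = 279² → obtuse
(17,8,12): 8²+12² = 208 < 289 = 17² → obtuse
(82,102,98): 82²+98² = 16328 > 10404 = 102² → acute
(16,18,29): 16²+18² = 580 < 841 = 29² → obtuse
4 of the 5 are obtuse.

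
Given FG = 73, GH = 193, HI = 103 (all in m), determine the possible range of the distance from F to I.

17 ≤ FI ≤ 369 m

The maximum is all hops collinear in one direction: 73 + 193 + 103 = 369.
The longest hop is 193; the others sum to 176. Folding the others back against it leaves at least 193 − 176 = 17.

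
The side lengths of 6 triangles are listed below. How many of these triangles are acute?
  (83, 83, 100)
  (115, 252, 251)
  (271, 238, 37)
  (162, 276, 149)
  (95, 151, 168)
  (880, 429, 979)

3

(83,83,100): 83²+83² = 13778 > 10000 = 100² → acute
(115,252,251): 115²+251² = 76226 > 63504 = 252² → acute
(271,238,37): 37²+238² = 58013 < 73441 = 271² → obtuse
(162,276,149): 149²+162² = 48445 < 76176 = 276² → obtuse
(95,151,168): 95²+151² = 31826 > 28224 = 168² → acute
(880,429,979): 429²+880² = 958441 = 979² → right
3 of the 6 are acute.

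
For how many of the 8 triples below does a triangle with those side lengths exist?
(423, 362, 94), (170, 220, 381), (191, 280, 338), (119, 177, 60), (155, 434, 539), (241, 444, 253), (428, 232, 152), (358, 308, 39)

(94,362,423): 94+362 > 423 → valid
(170,220,381): 170+220 > 381 → valid
(191,280,338): 191+280 > 338 → valid
(60,119,177): 60+119 > 177 → valid
(155,434,539): 155+434 > 539 → valid
(241,253,444): 241+253 > 444 → valid
(152,232,428): 152+232 ≤ 428 → not valid
(39,308,358): 39+308 ≤ 358 → not valid
6 of the 8 triples form a triangle.

6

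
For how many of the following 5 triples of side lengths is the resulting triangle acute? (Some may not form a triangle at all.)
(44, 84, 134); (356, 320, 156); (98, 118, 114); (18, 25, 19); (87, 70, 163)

(44,84,134): 44+84 ≤ 134, not a triangle
(356,320,156): 156²+320² = 126736 = 356² → right
(98,118,114): 98²+114² = 22600 > 13924 = 118² → acute
(18,25,19): 18²+19² = 685 > 625 = 25² → acute
(87,70,163): 70+87 ≤ 163, not a triangle
2 of the 5 are acute.

2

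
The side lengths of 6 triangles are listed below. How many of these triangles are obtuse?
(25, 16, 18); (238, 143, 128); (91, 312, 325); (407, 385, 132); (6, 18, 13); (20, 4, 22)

(25,16,18): 16²+18² = 580 < 625 = 25² → obtuse
(238,143,128): 128²+143² = 36833 < 56644 = 238² → obtuse
(91,312,325): 91²+312² = 105625 = 325² → right
(407,385,132): 132²+385² = 165649 = 407² → right
(6,18,13): 6²+13² = 205 < 324 = 18² → obtuse
(20,4,22): 4²+20² = 416 < 484 = 22² → obtuse
4 of the 6 are obtuse.

4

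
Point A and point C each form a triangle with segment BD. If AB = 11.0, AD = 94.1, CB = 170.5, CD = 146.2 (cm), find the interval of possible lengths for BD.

From triangle ABD: |11.0 − 94.1| < BD < 11.0 + 94.1, i.e. 83.1 < BD < 105.1.
From triangle CBD: 24.3 < BD < 316.7.
Both must hold, so BD lies in the intersection.

83.1 < BD < 105.1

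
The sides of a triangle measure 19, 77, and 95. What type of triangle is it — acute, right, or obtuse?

Compare the square of the longest side to the sum of squares of the other two: 19² + 77² = 6290 < 9025 = 95².

obtuse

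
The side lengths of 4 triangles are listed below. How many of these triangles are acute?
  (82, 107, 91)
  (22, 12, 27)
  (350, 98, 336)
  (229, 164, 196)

2

(82,107,91): 82²+91² = 15005 > 11449 = 107² → acute
(22,12,27): 12²+22² = 628 < 729 = 27² → obtuse
(350,98,336): 98²+336² = 122500 = 350² → right
(229,164,196): 164²+196² = 65312 > 52441 = 229² → acute
2 of the 4 are acute.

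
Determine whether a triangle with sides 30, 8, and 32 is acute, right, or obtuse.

obtuse

Compare the square of the longest side to the sum of squares of the other two: 8² + 30² = 964 < 1024 = 32².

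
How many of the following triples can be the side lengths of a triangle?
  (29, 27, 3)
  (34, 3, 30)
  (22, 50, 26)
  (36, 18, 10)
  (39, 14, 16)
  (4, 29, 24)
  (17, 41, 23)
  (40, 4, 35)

(3,27,29): 3+27 > 29 → valid
(3,30,34): 3+30 ≤ 34 → not valid
(22,26,50): 22+26 ≤ 50 → not valid
(10,18,36): 10+18 ≤ 36 → not valid
(14,16,39): 14+16 ≤ 39 → not valid
(4,24,29): 4+24 ≤ 29 → not valid
(17,23,41): 17+23 ≤ 41 → not valid
(4,35,40): 4+35 ≤ 40 → not valid
1 of the 8 triples forms a triangle.

1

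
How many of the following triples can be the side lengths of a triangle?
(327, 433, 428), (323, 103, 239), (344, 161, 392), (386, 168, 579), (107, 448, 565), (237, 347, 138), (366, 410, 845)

4

(327,428,433): 327+428 > 433 → valid
(103,239,323): 103+239 > 323 → valid
(161,344,392): 161+344 > 392 → valid
(168,386,579): 168+386 ≤ 579 → not valid
(107,448,565): 107+448 ≤ 565 → not valid
(138,237,347): 138+237 > 347 → valid
(366,410,845): 366+410 ≤ 845 → not valid
4 of the 7 triples form a triangle.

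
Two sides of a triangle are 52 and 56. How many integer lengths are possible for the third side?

103

The third side lies in the open interval (4, 108).
Integers from 5 to 107 inclusive: 107 − 5 + 1 = 103.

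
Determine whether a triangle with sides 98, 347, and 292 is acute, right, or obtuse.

obtuse

Compare the square of the longest side to the sum of squares of the other two: 98² + 292² = 94868 < 120409 = 347².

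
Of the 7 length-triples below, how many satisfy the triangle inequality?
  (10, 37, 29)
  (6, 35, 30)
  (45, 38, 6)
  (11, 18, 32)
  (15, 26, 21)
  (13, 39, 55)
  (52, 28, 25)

4

(10,29,37): 10+29 > 37 → valid
(6,30,35): 6+30 > 35 → valid
(6,38,45): 6+38 ≤ 45 → not valid
(11,18,32): 11+18 ≤ 32 → not valid
(15,21,26): 15+21 > 26 → valid
(13,39,55): 13+39 ≤ 55 → not valid
(25,28,52): 25+28 > 52 → valid
4 of the 7 triples form a triangle.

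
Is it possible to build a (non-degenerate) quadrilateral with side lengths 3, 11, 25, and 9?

No

For a quadrilateral, each side must be shorter than the sum of the others.
Here the longest side is 25, but the remaining 3 sides sum to only 23.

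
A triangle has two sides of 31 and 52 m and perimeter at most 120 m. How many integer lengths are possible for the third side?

Triangle inequality: 21 < x < 83. Perimeter ≤ 120 gives x ≤ 120 − 31 − 52 = 37.
So 21 < x ≤ 37; integers 22 through 37: 16 values.

16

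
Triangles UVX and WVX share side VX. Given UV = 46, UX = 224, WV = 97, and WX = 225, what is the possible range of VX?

From triangle UVX: |46 − 224| < VX < 46 + 224, i.e. 178 < VX < 270.
From triangle WVX: 128 < VX < 322.
Both must hold, so VX lies in the intersection.

178 < VX < 270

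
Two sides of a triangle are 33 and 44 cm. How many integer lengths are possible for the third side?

The third side lies in the open interval (11, 77).
Integers from 12 to 76 inclusive: 76 − 12 + 1 = 65.

65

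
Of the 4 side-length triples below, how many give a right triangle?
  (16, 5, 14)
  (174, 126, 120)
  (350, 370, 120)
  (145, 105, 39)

2

(16,5,14): 5²+14² = 221 < 256 = 16² → obtuse
(174,126,120): 120²+126² = 30276 = 174² → right
(350,370,120): 120²+350² = 136900 = 370² → right
(145,105,39): 39+105 ≤ 145, not a triangle
2 of the 4 are right.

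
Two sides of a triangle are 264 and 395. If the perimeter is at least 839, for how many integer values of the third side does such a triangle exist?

479

Triangle inequality: 131 < x < 659. Perimeter ≥ 839 gives x ≥ 839 − 264 − 395 = 180.
So 180 ≤ x < 659; integers 180 through 658: 479 values.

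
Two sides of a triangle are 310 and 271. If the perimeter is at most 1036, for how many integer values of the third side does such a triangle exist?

Triangle inequality: 39 < x < 581. Perimeter ≤ 1036 gives x ≤ 1036 − 310 − 271 = 455.
So 39 < x ≤ 455; integers 40 through 455: 416 values.

416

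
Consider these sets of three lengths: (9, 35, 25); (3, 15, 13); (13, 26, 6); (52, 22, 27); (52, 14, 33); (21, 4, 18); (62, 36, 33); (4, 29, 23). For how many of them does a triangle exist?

3

(9,25,35): 9+25 ≤ 35 → not valid
(3,13,15): 3+13 > 15 → valid
(6,13,26): 6+13 ≤ 26 → not valid
(22,27,52): 22+27 ≤ 52 → not valid
(14,33,52): 14+33 ≤ 52 → not valid
(4,18,21): 4+18 > 21 → valid
(33,36,62): 33+36 > 62 → valid
(4,23,29): 4+23 ≤ 29 → not valid
3 of the 8 triples form a triangle.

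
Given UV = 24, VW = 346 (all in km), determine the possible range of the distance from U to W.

322 ≤ UW ≤ 370 km

By the triangle inequality, |24 − 346| ≤ UW ≤ 24 + 346.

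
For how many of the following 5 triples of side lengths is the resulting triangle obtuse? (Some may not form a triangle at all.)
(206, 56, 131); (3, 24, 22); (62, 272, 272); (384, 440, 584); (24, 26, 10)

(206,56,131): 56+131 ≤ 206, not a triangle
(3,24,22): 3²+22² = 493 < 576 = 24² → obtuse
(62,272,272): 62²+272² = 77828 > 73984 = 272² → acute
(384,440,584): 384²+440² = 341056 = 584² → right
(24,26,10): 10²+24² = 676 = 26² → right
1 of the 5 is obtuse.

1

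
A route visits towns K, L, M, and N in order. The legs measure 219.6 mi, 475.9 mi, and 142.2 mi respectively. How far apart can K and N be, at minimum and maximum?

114.1 ≤ KN ≤ 837.7 mi

The maximum is all hops collinear in one direction: 219.6 + 475.9 + 142.2 = 837.7.
The longest hop is 475.9; the others sum to 361.8. Folding the others back against it leaves at least 475.9 − 361.8 = 114.1.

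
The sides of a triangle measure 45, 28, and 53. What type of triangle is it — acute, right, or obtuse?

right

Compare the square of the longest side to the sum of squares of the other two: 28² + 45² = 2809 = 53².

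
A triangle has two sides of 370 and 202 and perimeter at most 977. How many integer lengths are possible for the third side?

Triangle inequality: 168 < x < 572. Perimeter ≤ 977 gives x ≤ 977 − 370 − 202 = 405.
So 168 < x ≤ 405; integers 169 through 405: 237 values.

237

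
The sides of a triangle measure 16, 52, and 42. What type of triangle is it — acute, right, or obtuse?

Compare the square of the longest side to the sum of squares of the other two: 16² + 42² = 2020 < 2704 = 52².

obtuse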